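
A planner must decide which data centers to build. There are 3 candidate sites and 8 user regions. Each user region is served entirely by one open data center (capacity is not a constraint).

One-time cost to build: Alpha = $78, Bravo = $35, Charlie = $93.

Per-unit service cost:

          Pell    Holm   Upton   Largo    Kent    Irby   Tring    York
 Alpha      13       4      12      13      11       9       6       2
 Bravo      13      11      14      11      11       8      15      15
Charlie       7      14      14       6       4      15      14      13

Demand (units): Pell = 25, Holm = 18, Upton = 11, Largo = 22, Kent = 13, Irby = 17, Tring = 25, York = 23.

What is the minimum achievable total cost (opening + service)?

For any fixed open set, each user region goes to its cheapest open site; total = fixed + service.
{Alpha, Charlie}: Pell→Charlie 7·25=175, Holm→Alpha 4·18=72, Upton→Alpha 12·11=132, Largo→Charlie 6·22=132, Kent→Charlie 4·13=52, Irby→Alpha 9·17=153, Tring→Alpha 6·25=150, York→Alpha 2·23=46. Service 912; fixed 171; total 1083.
{Alpha, Bravo, Charlie}: service 895 + fixed 206 = 1101
{Alpha, Bravo}: service 1246 + fixed 113 = 1359
{Bravo}: Pell→Bravo 13·25=325, Holm→Bravo 11·18=198, Upton→Bravo 14·11=154, Largo→Bravo 11·22=242, Kent→Bravo 11·13=143, Irby→Bravo 8·17=136, Tring→Bravo 15·25=375, York→Bravo 15·23=345. Service 1918; fixed 35; total 1953.
No other subset beats 1083.

Minimum total cost: 1083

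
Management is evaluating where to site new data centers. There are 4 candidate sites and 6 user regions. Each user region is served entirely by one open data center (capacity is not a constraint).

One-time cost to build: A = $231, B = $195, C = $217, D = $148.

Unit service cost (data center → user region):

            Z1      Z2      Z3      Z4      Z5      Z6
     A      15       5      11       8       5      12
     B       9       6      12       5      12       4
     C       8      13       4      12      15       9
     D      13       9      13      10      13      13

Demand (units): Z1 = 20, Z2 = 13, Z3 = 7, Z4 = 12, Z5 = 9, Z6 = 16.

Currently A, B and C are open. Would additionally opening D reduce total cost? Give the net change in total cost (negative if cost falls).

Current service cost with {A, B, C}: 422.
Adding D: each user region re-picks its cheapest; new service cost 422, saving 0.
Extra fixed cost: 148. Net change = 148 − 0 = 148.
(Totals: 1065 → 1213.)

No — net change +148 (cost rises by 148).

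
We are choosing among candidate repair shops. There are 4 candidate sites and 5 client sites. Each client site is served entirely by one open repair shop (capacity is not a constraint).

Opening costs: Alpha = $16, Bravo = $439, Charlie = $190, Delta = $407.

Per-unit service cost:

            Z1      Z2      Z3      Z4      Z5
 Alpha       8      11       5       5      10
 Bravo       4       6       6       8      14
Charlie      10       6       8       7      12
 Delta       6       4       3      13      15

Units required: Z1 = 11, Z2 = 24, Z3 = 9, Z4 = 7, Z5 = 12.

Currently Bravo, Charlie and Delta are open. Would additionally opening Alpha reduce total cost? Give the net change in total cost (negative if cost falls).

Yes — net change −22 (cost falls by 22).

Current service cost with {Bravo, Charlie, Delta}: 360.
Adding Alpha: each client site re-picks its cheapest; new service cost 322, saving 38.
Extra fixed cost: 16. Net change = 16 − 38 = -22.
(Totals: 1396 → 1374.)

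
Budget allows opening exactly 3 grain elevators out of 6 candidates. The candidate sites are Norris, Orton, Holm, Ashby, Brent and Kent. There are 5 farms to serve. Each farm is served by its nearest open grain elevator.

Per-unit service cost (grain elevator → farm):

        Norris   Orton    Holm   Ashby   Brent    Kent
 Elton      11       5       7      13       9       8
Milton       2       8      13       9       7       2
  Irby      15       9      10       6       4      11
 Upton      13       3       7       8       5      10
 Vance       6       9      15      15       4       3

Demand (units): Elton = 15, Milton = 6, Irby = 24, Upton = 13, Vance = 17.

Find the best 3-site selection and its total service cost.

With exactly 3 open, each farm uses its cheapest among the chosen.
{Orton, Brent, Kent}: Elton→Orton 5·15=75, Milton→Kent 2·6=12, Irby→Brent 4·24=96, Upton→Orton 3·13=39, Vance→Kent 3·17=51. Service cost 273.
{Norris, Orton, Brent}: service cost 290
{Orton, Holm, Brent}: service cost 320
Among all 20 size-3 choices, {Orton, Brent, Kent} is lowest.

Choose Orton, Brent and Kent; total service cost 273.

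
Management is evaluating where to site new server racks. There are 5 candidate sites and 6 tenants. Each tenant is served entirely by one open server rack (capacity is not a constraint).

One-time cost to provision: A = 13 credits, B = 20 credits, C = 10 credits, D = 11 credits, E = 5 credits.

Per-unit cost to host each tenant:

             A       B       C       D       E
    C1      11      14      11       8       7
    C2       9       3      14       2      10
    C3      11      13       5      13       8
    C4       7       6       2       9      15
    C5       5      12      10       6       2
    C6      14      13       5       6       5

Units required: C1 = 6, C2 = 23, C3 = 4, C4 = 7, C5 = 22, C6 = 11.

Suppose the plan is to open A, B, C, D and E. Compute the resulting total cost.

Total cost: 280

Each tenant is assigned to its cheapest site among the open ones.
{A, B, C, D, E}: C1→E 7·6=42, C2→D 2·23=46, C3→C 5·4=20, C4→C 2·7=14, C5→E 2·22=44, C6→C 5·11=55. Service 221; fixed 59; total 280.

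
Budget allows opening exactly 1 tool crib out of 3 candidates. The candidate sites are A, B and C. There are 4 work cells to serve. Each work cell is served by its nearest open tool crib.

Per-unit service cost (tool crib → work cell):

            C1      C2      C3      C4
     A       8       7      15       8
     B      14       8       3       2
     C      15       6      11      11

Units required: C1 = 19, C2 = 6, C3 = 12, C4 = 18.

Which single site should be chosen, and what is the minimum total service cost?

With exactly 1 open, each work cell uses its cheapest among the chosen.
{B}: C1→B 14·19=266, C2→B 8·6=48, C3→B 3·12=36, C4→B 2·18=36. Service cost 386.
{A}: service cost 518
{C}: service cost 651
Among all 3 size-1 choices, {B} is lowest.

Choose B only; total service cost 386.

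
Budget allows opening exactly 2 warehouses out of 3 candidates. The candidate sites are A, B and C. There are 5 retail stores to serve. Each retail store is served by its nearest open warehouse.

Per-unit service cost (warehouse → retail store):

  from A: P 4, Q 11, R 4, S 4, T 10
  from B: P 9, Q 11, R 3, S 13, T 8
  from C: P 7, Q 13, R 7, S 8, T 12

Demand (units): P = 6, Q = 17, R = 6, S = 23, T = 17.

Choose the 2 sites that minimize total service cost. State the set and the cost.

Choose A and B; total service cost 457.

With exactly 2 open, each retail store uses its cheapest among the chosen.
{A, B}: P→A 4·6=24, Q→A 11·17=187, R→B 3·6=18, S→A 4·23=92, T→B 8·17=136. Service cost 457.
{A, C}: service cost 497
{B, C}: service cost 567
Among all 3 size-2 choices, {A, B} is lowest.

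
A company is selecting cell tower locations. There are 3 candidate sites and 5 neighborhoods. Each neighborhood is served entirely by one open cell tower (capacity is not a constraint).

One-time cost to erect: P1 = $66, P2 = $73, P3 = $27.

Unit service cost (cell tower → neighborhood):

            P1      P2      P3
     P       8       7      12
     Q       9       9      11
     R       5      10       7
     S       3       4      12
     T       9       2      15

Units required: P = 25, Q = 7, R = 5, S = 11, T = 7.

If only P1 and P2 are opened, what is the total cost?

Total cost: 449

Each neighborhood is assigned to its cheapest site among the open ones.
{P1, P2}: P→P2 7·25=175, Q→P1 9·7=63, R→P1 5·5=25, S→P1 3·11=33, T→P2 2·7=14. Service 310; fixed 139; total 449.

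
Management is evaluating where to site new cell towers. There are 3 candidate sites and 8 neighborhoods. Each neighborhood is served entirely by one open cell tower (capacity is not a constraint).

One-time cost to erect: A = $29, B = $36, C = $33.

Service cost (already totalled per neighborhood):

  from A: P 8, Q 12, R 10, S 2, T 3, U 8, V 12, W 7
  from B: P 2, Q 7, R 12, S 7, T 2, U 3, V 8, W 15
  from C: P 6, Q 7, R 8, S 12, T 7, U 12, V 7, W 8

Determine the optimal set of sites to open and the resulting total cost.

Open A only; minimum total cost 91.

For any fixed open set, each neighborhood goes to its cheapest open site; total = fixed + service.
{A}: P→A 8, Q→A 12, R→A 10, S→A 2, T→A 3, U→A 8, V→A 12, W→A 7. Service 62; fixed 29; total 91.
{B}: service 56 + fixed 36 = 92
{C}: service 67 + fixed 33 = 100
{A, B, C}: service 38 + fixed 98 = 136
(All 7 nonempty subsets were checked; A only is lowest.)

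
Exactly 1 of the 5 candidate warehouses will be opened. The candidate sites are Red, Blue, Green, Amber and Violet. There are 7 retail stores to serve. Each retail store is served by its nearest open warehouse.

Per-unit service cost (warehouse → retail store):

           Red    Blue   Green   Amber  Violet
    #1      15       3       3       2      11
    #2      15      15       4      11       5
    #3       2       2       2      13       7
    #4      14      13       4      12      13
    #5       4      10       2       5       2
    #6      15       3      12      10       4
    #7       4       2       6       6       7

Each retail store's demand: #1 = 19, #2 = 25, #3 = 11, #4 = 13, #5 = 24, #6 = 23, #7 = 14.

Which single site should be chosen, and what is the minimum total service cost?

Choose Green only; total service cost 639.

With exactly 1 open, each retail store uses its cheapest among the chosen.
{Green}: #1→Green 3·19=57, #2→Green 4·25=100, #3→Green 2·11=22, #4→Green 4·13=52, #5→Green 2·24=48, #6→Green 12·23=276, #7→Green 6·14=84. Service cost 639.
{Violet}: service cost 818
{Blue}: service cost 960
Among all 5 size-1 choices, {Green} is lowest.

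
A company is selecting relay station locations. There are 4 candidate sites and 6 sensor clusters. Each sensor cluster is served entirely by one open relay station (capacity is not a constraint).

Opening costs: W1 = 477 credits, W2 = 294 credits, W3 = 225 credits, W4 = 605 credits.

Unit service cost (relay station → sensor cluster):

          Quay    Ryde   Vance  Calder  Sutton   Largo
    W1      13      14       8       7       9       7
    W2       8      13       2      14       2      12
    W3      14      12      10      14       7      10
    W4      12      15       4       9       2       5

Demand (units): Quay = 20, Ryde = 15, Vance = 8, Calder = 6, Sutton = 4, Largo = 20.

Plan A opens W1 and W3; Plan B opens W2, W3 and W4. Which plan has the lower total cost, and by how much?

Plan A: {W1, W3}: Quay→W1 13·20=260, Ryde→W3 12·15=180, Vance→W1 8·8=64, Calder→W1 7·6=42, Sutton→W3 7·4=28, Largo→W1 7·20=140. Service 714; fixed 702; total 1416.
Plan B: {W2, W3, W4}: Quay→W2 8·20=160, Ryde→W3 12·15=180, Vance→W2 2·8=16, Calder→W4 9·6=54, Sutton→W2 2·4=8, Largo→W4 5·20=100. Service 518; fixed 1124; total 1642.
Difference: |1416 − 1642| = 226.

Plan A is cheaper by 226.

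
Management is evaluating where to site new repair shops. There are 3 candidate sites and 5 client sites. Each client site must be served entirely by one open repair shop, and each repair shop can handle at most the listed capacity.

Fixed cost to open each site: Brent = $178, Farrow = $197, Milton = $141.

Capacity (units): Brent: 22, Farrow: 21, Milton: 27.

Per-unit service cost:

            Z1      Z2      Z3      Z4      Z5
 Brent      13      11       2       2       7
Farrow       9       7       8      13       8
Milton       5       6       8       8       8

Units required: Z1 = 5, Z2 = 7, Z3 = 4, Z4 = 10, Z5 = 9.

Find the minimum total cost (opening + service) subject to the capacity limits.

Minimum total cost: 486

Open {Brent, Milton}: Z1→Milton 5·5=25, Z2→Milton 6·7=42, Z3→Brent 2·4=8, Z4→Brent 2·10=20, Z5→Milton 8·9=72.
Loads: Brent carries 14/22, Milton carries 21/27. Service 167; fixed 319; total 486.
Next best feasible plan costs 501.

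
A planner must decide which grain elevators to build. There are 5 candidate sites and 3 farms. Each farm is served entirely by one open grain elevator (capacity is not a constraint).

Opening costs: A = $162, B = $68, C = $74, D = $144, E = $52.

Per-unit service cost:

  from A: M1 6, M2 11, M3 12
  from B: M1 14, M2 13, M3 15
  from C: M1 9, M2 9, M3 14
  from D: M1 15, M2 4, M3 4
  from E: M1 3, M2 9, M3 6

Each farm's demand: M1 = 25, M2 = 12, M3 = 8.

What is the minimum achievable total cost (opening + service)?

Minimum total cost: 283

For any fixed open set, each farm goes to its cheapest open site; total = fixed + service.
{E}: M1→E 3·25=75, M2→E 9·12=108, M3→E 6·8=48. Service 231; fixed 52; total 283.
{B, E}: service 231 + fixed 120 = 351
{D, E}: service 155 + fixed 196 = 351
{A, B, C, D, E}: service 155 + fixed 500 = 655
No other subset beats 283.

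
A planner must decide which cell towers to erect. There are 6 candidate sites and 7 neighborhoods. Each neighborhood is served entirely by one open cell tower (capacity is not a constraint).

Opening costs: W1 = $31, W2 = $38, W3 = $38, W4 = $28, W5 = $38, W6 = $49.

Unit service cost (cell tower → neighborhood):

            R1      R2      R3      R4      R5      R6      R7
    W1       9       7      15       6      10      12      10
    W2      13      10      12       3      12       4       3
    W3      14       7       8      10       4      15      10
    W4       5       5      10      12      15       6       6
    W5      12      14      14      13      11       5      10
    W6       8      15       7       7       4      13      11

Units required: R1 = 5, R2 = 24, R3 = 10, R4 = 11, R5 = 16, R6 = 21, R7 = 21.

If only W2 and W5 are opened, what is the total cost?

Each neighborhood is assigned to its cheapest site among the open ones.
{W2, W5}: R1→W5 12·5=60, R2→W2 10·24=240, R3→W2 12·10=120, R4→W2 3·11=33, R5→W5 11·16=176, R6→W2 4·21=84, R7→W2 3·21=63. Service 776; fixed 76; total 852.

Total cost: 852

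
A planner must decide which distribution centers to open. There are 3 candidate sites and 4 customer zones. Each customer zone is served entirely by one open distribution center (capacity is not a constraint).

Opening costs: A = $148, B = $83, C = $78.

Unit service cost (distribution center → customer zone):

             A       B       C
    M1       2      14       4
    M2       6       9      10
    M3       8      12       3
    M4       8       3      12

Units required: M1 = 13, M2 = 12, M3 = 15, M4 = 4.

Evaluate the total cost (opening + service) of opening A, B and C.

Total cost: 464

Each customer zone is assigned to its cheapest site among the open ones.
{A, B, C}: M1→A 2·13=26, M2→A 6·12=72, M3→C 3·15=45, M4→B 3·4=12. Service 155; fixed 309; total 464.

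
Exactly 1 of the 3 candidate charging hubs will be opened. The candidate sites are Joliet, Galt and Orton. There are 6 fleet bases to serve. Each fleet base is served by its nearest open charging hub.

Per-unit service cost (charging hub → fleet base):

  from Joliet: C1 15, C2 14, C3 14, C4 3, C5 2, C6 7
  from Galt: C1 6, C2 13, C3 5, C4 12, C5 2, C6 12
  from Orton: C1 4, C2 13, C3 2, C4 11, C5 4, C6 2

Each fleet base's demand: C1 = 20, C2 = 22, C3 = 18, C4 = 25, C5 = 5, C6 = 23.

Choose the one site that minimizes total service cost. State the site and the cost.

With exactly 1 open, each fleet base uses its cheapest among the chosen.
{Orton}: C1→Orton 4·20=80, C2→Orton 13·22=286, C3→Orton 2·18=36, C4→Orton 11·25=275, C5→Orton 4·5=20, C6→Orton 2·23=46. Service cost 743.
{Galt}: service cost 1082
{Joliet}: service cost 1106
Among all 3 size-1 choices, {Orton} is lowest.

Choose Orton only; total service cost 743.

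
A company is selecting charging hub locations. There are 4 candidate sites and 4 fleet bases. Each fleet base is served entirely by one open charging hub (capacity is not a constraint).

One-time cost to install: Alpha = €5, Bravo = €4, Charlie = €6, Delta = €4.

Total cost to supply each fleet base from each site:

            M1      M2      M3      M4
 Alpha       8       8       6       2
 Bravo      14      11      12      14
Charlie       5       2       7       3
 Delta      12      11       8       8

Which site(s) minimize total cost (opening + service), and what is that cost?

For any fixed open set, each fleet base goes to its cheapest open site; total = fixed + service.
{Charlie}: M1→Charlie 5, M2→Charlie 2, M3→Charlie 7, M4→Charlie 3. Service 17; fixed 6; total 23.
{Alpha, Charlie}: service 15 + fixed 11 = 26
{Bravo, Charlie}: M1→Charlie 5, M2→Charlie 2, M3→Charlie 7, M4→Charlie 3. Service 17; fixed 10; total 27.
{Alpha, Bravo, Charlie, Delta}: M1→Charlie 5, M2→Charlie 2, M3→Alpha 6, M4→Alpha 2. Service 15; fixed 19; total 34.
No other subset beats 23.

Open Charlie only; minimum total cost 23.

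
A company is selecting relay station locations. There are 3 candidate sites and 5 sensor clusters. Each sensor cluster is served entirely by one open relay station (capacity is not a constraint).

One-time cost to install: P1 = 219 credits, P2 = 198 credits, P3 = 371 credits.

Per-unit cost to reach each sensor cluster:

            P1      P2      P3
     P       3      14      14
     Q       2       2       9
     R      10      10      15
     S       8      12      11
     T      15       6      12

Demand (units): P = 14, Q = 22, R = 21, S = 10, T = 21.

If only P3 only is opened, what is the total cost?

Total cost: 1442

Each sensor cluster is assigned to its cheapest site among the open ones.
{P3}: P→P3 14·14=196, Q→P3 9·22=198, R→P3 15·21=315, S→P3 11·10=110, T→P3 12·21=252. Service 1071; fixed 371; total 1442.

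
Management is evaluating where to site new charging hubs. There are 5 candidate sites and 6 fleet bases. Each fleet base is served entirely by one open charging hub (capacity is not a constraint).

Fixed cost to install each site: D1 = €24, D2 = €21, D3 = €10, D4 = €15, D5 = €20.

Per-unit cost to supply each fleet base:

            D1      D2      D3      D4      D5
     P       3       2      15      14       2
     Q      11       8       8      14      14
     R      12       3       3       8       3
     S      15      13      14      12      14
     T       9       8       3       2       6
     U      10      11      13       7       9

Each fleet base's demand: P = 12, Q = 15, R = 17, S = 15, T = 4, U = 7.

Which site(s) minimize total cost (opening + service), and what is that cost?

Open D2 and D4; minimum total cost 468.

For any fixed open set, each fleet base goes to its cheapest open site; total = fixed + service.
{D2, D4}: P→D2 2·12=24, Q→D2 8·15=120, R→D2 3·17=51, S→D4 12·15=180, T→D4 2·4=8, U→D4 7·7=49. Service 432; fixed 36; total 468.
{D3, D4, D5}: service 432 + fixed 45 = 477
{D2, D3, D4}: P→D2 2·12=24, Q→D2 8·15=120, R→D2 3·17=51, S→D4 12·15=180, T→D4 2·4=8, U→D4 7·7=49. Service 432; fixed 46; total 478.
{D1, D2, D3, D4, D5}: service 432 + fixed 90 = 522
No other subset beats 468.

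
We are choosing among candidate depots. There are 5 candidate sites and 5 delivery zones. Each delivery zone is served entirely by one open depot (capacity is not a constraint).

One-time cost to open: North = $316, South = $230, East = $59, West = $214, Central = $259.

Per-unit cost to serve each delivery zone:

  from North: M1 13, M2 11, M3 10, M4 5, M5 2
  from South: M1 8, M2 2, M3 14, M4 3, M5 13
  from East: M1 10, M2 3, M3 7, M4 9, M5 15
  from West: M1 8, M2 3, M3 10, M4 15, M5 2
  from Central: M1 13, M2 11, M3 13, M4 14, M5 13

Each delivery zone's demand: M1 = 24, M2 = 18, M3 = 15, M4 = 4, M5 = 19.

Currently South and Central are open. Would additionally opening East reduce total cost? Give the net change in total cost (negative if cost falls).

Yes — net change −31 (cost falls by 31).

Current service cost with {South, Central}: 682.
Adding East: each delivery zone re-picks its cheapest; new service cost 592, saving 90.
Extra fixed cost: 59. Net change = 59 − 90 = -31.
(Totals: 1171 → 1140.)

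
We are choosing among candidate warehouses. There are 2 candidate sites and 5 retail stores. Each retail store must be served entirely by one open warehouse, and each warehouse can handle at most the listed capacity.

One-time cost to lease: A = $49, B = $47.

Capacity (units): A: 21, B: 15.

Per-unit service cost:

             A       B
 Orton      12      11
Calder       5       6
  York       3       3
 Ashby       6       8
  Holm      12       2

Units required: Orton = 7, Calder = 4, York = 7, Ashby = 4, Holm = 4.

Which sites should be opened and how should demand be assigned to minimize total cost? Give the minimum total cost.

Open {A, B}: Orton→B 11·7=77, Calder→A 5·4=20, York→A 3·7=21, Ashby→A 6·4=24, Holm→B 2·4=8.
Loads: A carries 15/21, B carries 11/15. Service 150; fixed 96; total 246.
Next best feasible plan costs 250.

Minimum total cost: 246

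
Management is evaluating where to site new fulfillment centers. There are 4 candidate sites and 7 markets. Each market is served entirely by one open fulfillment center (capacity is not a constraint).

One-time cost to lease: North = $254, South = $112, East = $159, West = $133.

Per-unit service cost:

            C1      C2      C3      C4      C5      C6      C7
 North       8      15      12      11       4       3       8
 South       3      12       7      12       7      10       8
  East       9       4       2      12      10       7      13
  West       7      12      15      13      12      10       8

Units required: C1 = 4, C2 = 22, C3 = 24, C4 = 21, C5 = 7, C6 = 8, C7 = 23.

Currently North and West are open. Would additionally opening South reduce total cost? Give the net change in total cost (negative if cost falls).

Current service cost with {North, West}: 1047.
Adding South: each market re-picks its cheapest; new service cost 911, saving 136.
Extra fixed cost: 112. Net change = 112 − 136 = -24.
(Totals: 1434 → 1410.)

Yes — net change −24 (cost falls by 24).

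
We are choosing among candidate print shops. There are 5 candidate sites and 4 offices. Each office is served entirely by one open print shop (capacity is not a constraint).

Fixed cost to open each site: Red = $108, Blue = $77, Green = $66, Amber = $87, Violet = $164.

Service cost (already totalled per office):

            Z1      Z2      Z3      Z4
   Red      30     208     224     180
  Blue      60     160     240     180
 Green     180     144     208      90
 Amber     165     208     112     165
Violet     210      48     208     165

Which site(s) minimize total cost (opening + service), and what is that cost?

For any fixed open set, each office goes to its cheapest open site; total = fixed + service.
{Blue, Green, Amber}: Z1→Blue 60, Z2→Green 144, Z3→Amber 112, Z4→Green 90. Service 406; fixed 230; total 636.
{Red, Green, Amber}: Z1→Red 30, Z2→Green 144, Z3→Amber 112, Z4→Green 90. Service 376; fixed 261; total 637.
{Blue, Green}: Z1→Blue 60, Z2→Green 144, Z3→Green 208, Z4→Green 90. Service 502; fixed 143; total 645.
{Red, Blue, Green, Amber, Violet}: Z1→Red 30, Z2→Violet 48, Z3→Amber 112, Z4→Green 90. Service 280; fixed 502; total 782.
No other subset beats 636.

Open Blue, Green and Amber; minimum total cost 636.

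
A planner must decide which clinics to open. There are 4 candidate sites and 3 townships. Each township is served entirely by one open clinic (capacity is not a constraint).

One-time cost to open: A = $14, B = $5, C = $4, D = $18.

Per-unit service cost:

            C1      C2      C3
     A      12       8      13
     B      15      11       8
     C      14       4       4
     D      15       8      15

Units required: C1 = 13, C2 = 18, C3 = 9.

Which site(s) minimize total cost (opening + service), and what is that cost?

For any fixed open set, each township goes to its cheapest open site; total = fixed + service.
{A, C}: C1→A 12·13=156, C2→C 4·18=72, C3→C 4·9=36. Service 264; fixed 18; total 282.
{A, B, C}: service 264 + fixed 23 = 287
{C}: service 290 + fixed 4 = 294
{A, B, C, D}: service 264 + fixed 41 = 305
No other subset beats 282.

Open A and C; minimum total cost 282.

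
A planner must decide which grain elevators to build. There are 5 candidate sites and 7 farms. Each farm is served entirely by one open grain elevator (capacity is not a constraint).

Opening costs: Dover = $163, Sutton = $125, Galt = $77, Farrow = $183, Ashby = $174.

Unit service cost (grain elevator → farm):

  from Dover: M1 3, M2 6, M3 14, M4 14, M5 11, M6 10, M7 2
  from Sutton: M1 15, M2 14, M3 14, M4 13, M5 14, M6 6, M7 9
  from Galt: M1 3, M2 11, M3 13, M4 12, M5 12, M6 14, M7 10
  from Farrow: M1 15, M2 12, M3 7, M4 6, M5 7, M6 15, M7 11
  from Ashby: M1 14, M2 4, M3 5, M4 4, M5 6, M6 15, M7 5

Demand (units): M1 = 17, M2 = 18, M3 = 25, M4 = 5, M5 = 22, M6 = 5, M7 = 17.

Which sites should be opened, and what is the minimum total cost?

For any fixed open set, each farm goes to its cheapest open site; total = fixed + service.
{Galt, Ashby}: M1→Galt 3·17=51, M2→Ashby 4·18=72, M3→Ashby 5·25=125, M4→Ashby 4·5=20, M5→Ashby 6·22=132, M6→Galt 14·5=70, M7→Ashby 5·17=85. Service 555; fixed 251; total 806.
{Dover, Ashby}: M1→Dover 3·17=51, M2→Ashby 4·18=72, M3→Ashby 5·25=125, M4→Ashby 4·5=20, M5→Ashby 6·22=132, M6→Dover 10·5=50, M7→Dover 2·17=34. Service 484; fixed 337; total 821.
{Sutton, Galt, Ashby}: service 515 + fixed 376 = 891
{Dover, Sutton, Galt, Farrow, Ashby}: M1→Dover 3·17=51, M2→Ashby 4·18=72, M3→Ashby 5·25=125, M4→Ashby 4·5=20, M5→Ashby 6·22=132, M6→Sutton 6·5=30, M7→Dover 2·17=34. Service 464; fixed 722; total 1186.
No other subset beats 806.

Open Galt and Ashby; minimum total cost 806.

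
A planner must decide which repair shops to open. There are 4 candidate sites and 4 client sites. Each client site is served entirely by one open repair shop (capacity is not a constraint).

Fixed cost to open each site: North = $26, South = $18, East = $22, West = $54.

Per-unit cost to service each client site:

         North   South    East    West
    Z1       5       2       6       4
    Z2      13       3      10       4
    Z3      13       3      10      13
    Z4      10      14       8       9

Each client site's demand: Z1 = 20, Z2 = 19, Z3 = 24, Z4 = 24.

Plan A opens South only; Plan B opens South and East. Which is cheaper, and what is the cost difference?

Plan A: {South}: Z1→South 2·20=40, Z2→South 3·19=57, Z3→South 3·24=72, Z4→South 14·24=336. Service 505; fixed 18; total 523.
Plan B: {South, East}: Z1→South 2·20=40, Z2→South 3·19=57, Z3→South 3·24=72, Z4→East 8·24=192. Service 361; fixed 40; total 401.
Difference: |523 − 401| = 122.

Plan B is cheaper by 122.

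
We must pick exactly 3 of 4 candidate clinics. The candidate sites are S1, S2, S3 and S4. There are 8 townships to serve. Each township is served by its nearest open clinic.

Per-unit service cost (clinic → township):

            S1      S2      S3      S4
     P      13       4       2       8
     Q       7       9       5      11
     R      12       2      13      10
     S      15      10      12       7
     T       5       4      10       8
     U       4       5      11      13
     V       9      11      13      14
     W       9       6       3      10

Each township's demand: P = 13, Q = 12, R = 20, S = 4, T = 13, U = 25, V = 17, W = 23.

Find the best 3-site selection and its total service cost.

Choose S1, S2 and S3; total service cost 540.

With exactly 3 open, each township uses its cheapest among the chosen.
{S1, S2, S3}: P→S3 2·13=26, Q→S3 5·12=60, R→S2 2·20=40, S→S2 10·4=40, T→S2 4·13=52, U→S1 4·25=100, V→S1 9·17=153, W→S3 3·23=69. Service cost 540.
{S2, S3, S4}: service cost 587
{S1, S2, S4}: service cost 647
Among all 4 size-3 choices, {S1, S2, S3} is lowest.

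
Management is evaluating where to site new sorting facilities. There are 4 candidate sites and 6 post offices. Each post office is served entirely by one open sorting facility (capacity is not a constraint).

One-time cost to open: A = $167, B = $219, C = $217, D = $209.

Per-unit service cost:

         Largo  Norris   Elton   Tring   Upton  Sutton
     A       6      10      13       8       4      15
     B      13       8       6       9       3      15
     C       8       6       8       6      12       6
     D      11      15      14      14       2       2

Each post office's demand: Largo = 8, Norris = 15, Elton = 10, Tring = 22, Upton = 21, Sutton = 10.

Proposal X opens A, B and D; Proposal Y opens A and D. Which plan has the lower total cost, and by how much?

Proposal X: {A, B, D}: Largo→A 6·8=48, Norris→B 8·15=120, Elton→B 6·10=60, Tring→A 8·22=176, Upton→D 2·21=42, Sutton→D 2·10=20. Service 466; fixed 595; total 1061.
Proposal Y: {A, D}: Largo→A 6·8=48, Norris→A 10·15=150, Elton→A 13·10=130, Tring→A 8·22=176, Upton→D 2·21=42, Sutton→D 2·10=20. Service 566; fixed 376; total 942.
Difference: |1061 − 942| = 119.

Proposal Y is cheaper by 119.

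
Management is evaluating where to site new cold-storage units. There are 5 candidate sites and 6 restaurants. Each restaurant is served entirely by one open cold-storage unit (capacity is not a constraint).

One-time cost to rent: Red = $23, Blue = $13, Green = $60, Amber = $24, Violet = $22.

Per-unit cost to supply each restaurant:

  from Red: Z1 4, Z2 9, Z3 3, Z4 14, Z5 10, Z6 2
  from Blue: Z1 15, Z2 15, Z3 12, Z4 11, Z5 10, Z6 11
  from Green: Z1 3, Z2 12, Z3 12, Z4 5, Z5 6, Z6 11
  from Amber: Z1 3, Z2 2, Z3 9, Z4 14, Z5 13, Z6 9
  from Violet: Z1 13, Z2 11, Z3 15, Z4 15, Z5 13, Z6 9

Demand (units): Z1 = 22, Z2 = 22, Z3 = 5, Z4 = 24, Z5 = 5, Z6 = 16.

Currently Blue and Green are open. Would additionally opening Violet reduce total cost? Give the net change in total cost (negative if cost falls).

Yes — net change −32 (cost falls by 32).

Current service cost with {Blue, Green}: 716.
Adding Violet: each restaurant re-picks its cheapest; new service cost 662, saving 54.
Extra fixed cost: 22. Net change = 22 − 54 = -32.
(Totals: 789 → 757.)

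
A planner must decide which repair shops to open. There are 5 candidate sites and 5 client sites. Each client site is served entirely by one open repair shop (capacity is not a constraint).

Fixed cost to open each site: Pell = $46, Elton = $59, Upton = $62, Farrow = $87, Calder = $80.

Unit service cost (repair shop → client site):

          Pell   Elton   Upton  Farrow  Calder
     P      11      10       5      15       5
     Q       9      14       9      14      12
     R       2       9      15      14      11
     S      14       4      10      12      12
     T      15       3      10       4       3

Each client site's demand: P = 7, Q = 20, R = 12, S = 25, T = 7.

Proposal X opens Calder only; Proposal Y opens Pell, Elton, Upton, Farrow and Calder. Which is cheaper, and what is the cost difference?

Proposal Y is cheaper by 114.

Proposal X: {Calder}: P→Calder 5·7=35, Q→Calder 12·20=240, R→Calder 11·12=132, S→Calder 12·25=300, T→Calder 3·7=21. Service 728; fixed 80; total 808.
Proposal Y: {Pell, Elton, Upton, Farrow, Calder}: P→Upton 5·7=35, Q→Pell 9·20=180, R→Pell 2·12=24, S→Elton 4·25=100, T→Elton 3·7=21. Service 360; fixed 334; total 694.
Difference: |808 − 694| = 114.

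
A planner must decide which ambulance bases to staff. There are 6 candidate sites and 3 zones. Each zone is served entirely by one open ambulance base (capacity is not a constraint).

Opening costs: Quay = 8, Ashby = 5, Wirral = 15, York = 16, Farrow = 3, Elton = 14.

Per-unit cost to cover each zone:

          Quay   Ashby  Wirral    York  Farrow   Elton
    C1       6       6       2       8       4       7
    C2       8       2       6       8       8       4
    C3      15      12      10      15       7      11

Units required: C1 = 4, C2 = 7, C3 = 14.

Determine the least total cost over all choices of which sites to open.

For any fixed open set, each zone goes to its cheapest open site; total = fixed + service.
{Ashby, Farrow}: C1→Farrow 4·4=16, C2→Ashby 2·7=14, C3→Farrow 7·14=98. Service 128; fixed 8; total 136.
{Ashby, Wirral, Farrow}: service 120 + fixed 23 = 143
{Quay, Ashby, Farrow}: service 128 + fixed 16 = 144
{Quay, Ashby, Wirral, York, Farrow, Elton}: service 120 + fixed 61 = 181
No other subset beats 136.

Minimum total cost: 136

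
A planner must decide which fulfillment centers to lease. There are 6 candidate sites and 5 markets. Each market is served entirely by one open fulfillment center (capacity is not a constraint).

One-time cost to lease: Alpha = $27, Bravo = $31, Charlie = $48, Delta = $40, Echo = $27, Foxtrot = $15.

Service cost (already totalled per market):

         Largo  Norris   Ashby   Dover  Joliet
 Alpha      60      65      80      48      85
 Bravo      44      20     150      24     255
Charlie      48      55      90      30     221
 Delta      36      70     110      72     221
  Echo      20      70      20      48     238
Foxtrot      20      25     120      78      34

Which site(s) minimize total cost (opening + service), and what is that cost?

Open Echo and Foxtrot; minimum total cost 189.

For any fixed open set, each market goes to its cheapest open site; total = fixed + service.
{Echo, Foxtrot}: Largo→Echo 20, Norris→Foxtrot 25, Ashby→Echo 20, Dover→Echo 48, Joliet→Foxtrot 34. Service 147; fixed 42; total 189.
{Bravo, Echo, Foxtrot}: Largo→Echo 20, Norris→Bravo 20, Ashby→Echo 20, Dover→Bravo 24, Joliet→Foxtrot 34. Service 118; fixed 73; total 191.
{Alpha, Echo, Foxtrot}: Largo→Echo 20, Norris→Foxtrot 25, Ashby→Echo 20, Dover→Alpha 48, Joliet→Foxtrot 34. Service 147; fixed 69; total 216.
{Alpha, Bravo, Charlie, Delta, Echo, Foxtrot}: service 118 + fixed 188 = 306
No other subset beats 189.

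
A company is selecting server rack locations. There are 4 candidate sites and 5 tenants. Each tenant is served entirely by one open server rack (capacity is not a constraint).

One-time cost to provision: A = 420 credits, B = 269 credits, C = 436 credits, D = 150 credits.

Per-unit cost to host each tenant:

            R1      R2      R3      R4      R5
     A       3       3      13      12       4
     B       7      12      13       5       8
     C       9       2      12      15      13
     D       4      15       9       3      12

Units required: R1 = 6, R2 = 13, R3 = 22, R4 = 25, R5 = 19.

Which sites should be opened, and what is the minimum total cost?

For any fixed open set, each tenant goes to its cheapest open site; total = fixed + service.
{D}: R1→D 4·6=24, R2→D 15·13=195, R3→D 9·22=198, R4→D 3·25=75, R5→D 12·19=228. Service 720; fixed 150; total 870.
{A, D}: R1→A 3·6=18, R2→A 3·13=39, R3→D 9·22=198, R4→D 3·25=75, R5→A 4·19=76. Service 406; fixed 570; total 976.
{B, D}: service 605 + fixed 419 = 1024
{A, B, C, D}: service 393 + fixed 1275 = 1668
No other subset beats 870.

Open D only; minimum total cost 870.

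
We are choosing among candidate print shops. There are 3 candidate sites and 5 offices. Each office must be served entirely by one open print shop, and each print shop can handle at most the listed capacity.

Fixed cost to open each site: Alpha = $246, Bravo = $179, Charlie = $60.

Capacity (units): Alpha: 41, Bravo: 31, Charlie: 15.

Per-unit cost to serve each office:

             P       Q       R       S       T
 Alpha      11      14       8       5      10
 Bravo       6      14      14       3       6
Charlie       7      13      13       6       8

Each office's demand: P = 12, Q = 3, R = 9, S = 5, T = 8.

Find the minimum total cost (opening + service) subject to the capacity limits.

Minimum total cost: 530

Open {Bravo, Charlie}: P→Bravo 6·12=72, Q→Charlie 13·3=39, R→Charlie 13·9=117, S→Bravo 3·5=15, T→Bravo 6·8=48.
Loads: Bravo carries 25/31, Charlie carries 12/15. Service 291; fixed 239; total 530.
Next best feasible plan costs 533.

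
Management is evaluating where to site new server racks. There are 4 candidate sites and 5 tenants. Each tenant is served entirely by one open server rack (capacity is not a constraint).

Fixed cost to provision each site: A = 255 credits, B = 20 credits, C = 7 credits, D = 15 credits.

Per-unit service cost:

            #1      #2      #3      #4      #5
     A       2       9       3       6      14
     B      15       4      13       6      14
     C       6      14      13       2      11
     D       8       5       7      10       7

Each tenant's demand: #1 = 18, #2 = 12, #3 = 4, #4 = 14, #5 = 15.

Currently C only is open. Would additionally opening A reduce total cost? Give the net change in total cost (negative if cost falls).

No — net change +83 (cost rises by 83).

Current service cost with {C}: 521.
Adding A: each tenant re-picks its cheapest; new service cost 349, saving 172.
Extra fixed cost: 255. Net change = 255 − 172 = 83.
(Totals: 528 → 611.)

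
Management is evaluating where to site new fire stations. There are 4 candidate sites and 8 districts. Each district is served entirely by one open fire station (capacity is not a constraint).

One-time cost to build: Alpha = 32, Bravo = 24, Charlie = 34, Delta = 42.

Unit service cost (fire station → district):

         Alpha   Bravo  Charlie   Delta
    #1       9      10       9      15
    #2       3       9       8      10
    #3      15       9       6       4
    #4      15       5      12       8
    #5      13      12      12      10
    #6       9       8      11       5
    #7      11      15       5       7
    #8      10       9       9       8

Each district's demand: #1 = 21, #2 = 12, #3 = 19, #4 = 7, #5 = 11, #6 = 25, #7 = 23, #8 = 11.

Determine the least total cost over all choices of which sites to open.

Minimum total cost: 903

For any fixed open set, each district goes to its cheapest open site; total = fixed + service.
{Alpha, Charlie, Delta}: #1→Alpha 9·21=189, #2→Alpha 3·12=36, #3→Delta 4·19=76, #4→Delta 8·7=56, #5→Delta 10·11=110, #6→Delta 5·25=125, #7→Charlie 5·23=115, #8→Delta 8·11=88. Service 795; fixed 108; total 903.
{Alpha, Bravo, Charlie, Delta}: #1→Alpha 9·21=189, #2→Alpha 3·12=36, #3→Delta 4·19=76, #4→Bravo 5·7=35, #5→Delta 10·11=110, #6→Delta 5·25=125, #7→Charlie 5·23=115, #8→Delta 8·11=88. Service 774; fixed 132; total 906.
{Alpha, Delta}: service 841 + fixed 74 = 915
{Bravo}: #1→Bravo 10·21=210, #2→Bravo 9·12=108, #3→Bravo 9·19=171, #4→Bravo 5·7=35, #5→Bravo 12·11=132, #6→Bravo 8·25=200, #7→Bravo 15·23=345, #8→Bravo 9·11=99. Service 1300; fixed 24; total 1324.
No other subset beats 903.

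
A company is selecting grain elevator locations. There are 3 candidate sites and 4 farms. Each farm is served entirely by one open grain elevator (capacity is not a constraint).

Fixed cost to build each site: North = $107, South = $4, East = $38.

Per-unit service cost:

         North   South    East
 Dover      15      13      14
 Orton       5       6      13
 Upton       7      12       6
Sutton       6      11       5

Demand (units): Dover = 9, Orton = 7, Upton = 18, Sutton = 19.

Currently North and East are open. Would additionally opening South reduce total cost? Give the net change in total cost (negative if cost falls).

Current service cost with {North, East}: 364.
Adding South: each farm re-picks its cheapest; new service cost 355, saving 9.
Extra fixed cost: 4. Net change = 4 − 9 = -5.
(Totals: 509 → 504.)

Yes — net change −5 (cost falls by 5).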